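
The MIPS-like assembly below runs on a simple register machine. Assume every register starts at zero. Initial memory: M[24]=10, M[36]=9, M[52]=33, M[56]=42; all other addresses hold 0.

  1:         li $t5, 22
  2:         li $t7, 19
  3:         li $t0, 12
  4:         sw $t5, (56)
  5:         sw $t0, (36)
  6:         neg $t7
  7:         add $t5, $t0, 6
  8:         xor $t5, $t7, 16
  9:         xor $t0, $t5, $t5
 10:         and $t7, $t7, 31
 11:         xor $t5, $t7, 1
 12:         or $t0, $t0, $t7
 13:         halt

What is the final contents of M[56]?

22

$t5=22
$t7=19
$t0=12
sw $t5, (56) → M[56]=22
sw $t0, (36) → M[36]=12
$t7=-(19)=-19
$t5=12+6=18
$t5=(-19)^16=-3
$t0=(-3)^(-3)=0
$t7=(-19)&31=13
$t5=13^1=12
$t0=0|13=13
halt.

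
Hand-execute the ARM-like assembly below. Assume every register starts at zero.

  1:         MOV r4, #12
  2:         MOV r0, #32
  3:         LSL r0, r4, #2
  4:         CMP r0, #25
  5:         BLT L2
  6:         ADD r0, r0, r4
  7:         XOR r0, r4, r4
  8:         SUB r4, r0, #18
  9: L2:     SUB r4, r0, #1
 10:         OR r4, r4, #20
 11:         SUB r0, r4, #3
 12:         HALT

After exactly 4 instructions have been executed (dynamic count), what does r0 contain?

after MOV r4, #12: r4=12
after MOV r0, #32: r0=32
after LSL r0, r4, #2: r0=12<<2=48
CMP r0, #25  (cmp 48,25)
After step 4: r0 = 48.

48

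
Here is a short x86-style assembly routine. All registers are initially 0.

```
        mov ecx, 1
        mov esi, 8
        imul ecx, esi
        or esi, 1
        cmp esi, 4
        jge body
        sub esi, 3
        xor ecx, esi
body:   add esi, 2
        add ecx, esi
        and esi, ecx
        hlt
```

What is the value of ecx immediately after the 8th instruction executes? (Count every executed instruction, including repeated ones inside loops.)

19

mov ecx, 1 → ecx=1
mov esi, 8 → esi=8
imul ecx, esi → ecx=1*8=8
or esi, 1 → esi=8|1=9
cmp esi, 4  (cmp 9,4)
jge body: taken
add esi, 2 → esi=9+2=11
add ecx, esi → ecx=8+11=19
After step 8: ecx = 19.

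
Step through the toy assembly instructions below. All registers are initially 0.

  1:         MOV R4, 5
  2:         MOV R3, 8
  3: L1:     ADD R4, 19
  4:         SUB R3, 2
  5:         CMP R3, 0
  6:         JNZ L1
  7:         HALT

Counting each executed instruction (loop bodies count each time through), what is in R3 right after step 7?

6

R4=5
R3=8
R4=5+19=24
R3=8-2=6
CMP R3, 0  (cmp 6,0)
JNZ L1: taken
R4=24+19=43
After step 7: R3 = 6.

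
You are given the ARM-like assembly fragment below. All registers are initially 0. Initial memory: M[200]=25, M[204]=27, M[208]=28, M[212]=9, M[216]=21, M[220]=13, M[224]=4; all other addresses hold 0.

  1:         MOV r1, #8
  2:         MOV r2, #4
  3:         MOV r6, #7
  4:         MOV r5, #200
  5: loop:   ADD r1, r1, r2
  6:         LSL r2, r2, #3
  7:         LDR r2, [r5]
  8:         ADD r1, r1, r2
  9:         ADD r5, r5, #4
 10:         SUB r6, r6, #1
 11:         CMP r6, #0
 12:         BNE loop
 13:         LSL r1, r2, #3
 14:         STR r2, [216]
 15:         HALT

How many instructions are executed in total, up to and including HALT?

63

after MOV r1, #8: r1=8
after MOV r2, #4: r2=4
after MOV r6, #7: r6=7
after MOV r5, #200: r5=200
after ADD r1, r1, r2: r1=8+4=12
after LSL r2, r2, #3: r2=4<<3=32
after LDR r2, [r5]: r2=M[200]=25
after ADD r1, r1, r2: r1=12+25=37
after ADD r5, r5, #4: r5=200+4=204
after SUB r6, r6, #1: r6=7-1=6
CMP r6, #0  (cmp 6,0)
BNE loop: taken
after ADD r1, r1, r2: r1=37+25=62
after LSL r2, r2, #3: r2=25<<3=200
after LDR r2, [r5]: r2=M[204]=27
after ADD r1, r1, r2: r1=62+27=89
after ADD r5, r5, #4: r5=204+4=208
after SUB r6, r6, #1: r6=6-1=5
CMP r6, #0  (cmp 5,0)
BNE loop: taken
after ADD r1, r1, r2: r1=89+27=116
after LSL r2, r2, #3: r2=27<<3=216
after LDR r2, [r5]: r2=M[208]=28
after ADD r1, r1, r2: r1=116+28=144
after ADD r5, r5, #4: r5=208+4=212
after SUB r6, r6, #1: r6=5-1=4
CMP r6, #0  (cmp 4,0)
BNE loop: taken
after ADD r1, r1, r2: r1=144+28=172
after LSL r2, r2, #3: r2=28<<3=224
after LDR r2, [r5]: r2=M[212]=9
after ADD r1, r1, r2: r1=172+9=181
after ADD r5, r5, #4: r5=212+4=216
after SUB r6, r6, #1: r6=4-1=3
CMP r6, #0  (cmp 3,0)
BNE loop: taken
after ADD r1, r1, r2: r1=181+9=190
after LSL r2, r2, #3: r2=9<<3=72
after LDR r2, [r5]: r2=M[216]=21
after ADD r1, r1, r2: r1=190+21=211
after ADD r5, r5, #4: r5=216+4=220
after SUB r6, r6, #1: r6=3-1=2
CMP r6, #0  (cmp 2,0)
BNE loop: taken
after ADD r1, r1, r2: r1=211+21=232
after LSL r2, r2, #3: r2=21<<3=168
after LDR r2, [r5]: r2=M[220]=13
after ADD r1, r1, r2: r1=232+13=245
after ADD r5, r5, #4: r5=220+4=224
after SUB r6, r6, #1: r6=2-1=1
CMP r6, #0  (cmp 1,0)
BNE loop: taken
after ADD r1, r1, r2: r1=245+13=258
after LSL r2, r2, #3: r2=13<<3=104
after LDR r2, [r5]: r2=M[224]=4
after ADD r1, r1, r2: r1=258+4=262
after ADD r5, r5, #4: r5=224+4=228
after SUB r6, r6, #1: r6=1-1=0
CMP r6, #0  (cmp 0,0)
BNE loop: not taken
after LSL r1, r2, #3: r1=4<<3=32
STR r2, [216] → M[216]=4
halt.
Total executed instructions: 63.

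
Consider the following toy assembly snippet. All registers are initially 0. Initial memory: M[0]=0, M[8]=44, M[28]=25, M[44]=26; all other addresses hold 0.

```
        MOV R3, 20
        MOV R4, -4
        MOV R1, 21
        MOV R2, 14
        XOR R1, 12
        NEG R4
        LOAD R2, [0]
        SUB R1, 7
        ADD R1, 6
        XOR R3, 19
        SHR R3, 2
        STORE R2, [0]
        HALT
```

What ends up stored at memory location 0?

0

MOV R3, 20 → R3=20
MOV R4, -4 → R4=-4
MOV R1, 21 → R1=21
MOV R2, 14 → R2=14
XOR R1, 12 → R1=21^12=25
NEG R4 → R4=-(-4)=4
LOAD R2, [0] → R2=M[0]=0
SUB R1, 7 → R1=25-7=18
ADD R1, 6 → R1=18+6=24
XOR R3, 19 → R3=20^19=7
SHR R3, 2 → R3=7>>2=1
STORE R2, [0] → M[0]=0
halt.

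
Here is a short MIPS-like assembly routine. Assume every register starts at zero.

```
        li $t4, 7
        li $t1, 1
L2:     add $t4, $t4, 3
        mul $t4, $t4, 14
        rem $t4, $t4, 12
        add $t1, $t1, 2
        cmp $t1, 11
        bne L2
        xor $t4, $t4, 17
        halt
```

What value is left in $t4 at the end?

li $t4, 7 → $t4=7
li $t1, 1 → $t1=1
add $t4, $t4, 3 → $t4=7+3=10
mul $t4, $t4, 14 → $t4=10*14=140
rem $t4, $t4, 12 → $t4=140%12=8
add $t1, $t1, 2 → $t1=1+2=3
cmp $t1, 11  (cmp 3,11)
bne L2: taken
add $t4, $t4, 3 → $t4=8+3=11
mul $t4, $t4, 14 → $t4=11*14=154
rem $t4, $t4, 12 → $t4=154%12=10
add $t1, $t1, 2 → $t1=3+2=5
cmp $t1, 11  (cmp 5,11)
bne L2: taken
add $t4, $t4, 3 → $t4=10+3=13
mul $t4, $t4, 14 → $t4=13*14=182
rem $t4, $t4, 12 → $t4=182%12=2
add $t1, $t1, 2 → $t1=5+2=7
cmp $t1, 11  (cmp 7,11)
bne L2: taken
add $t4, $t4, 3 → $t4=2+3=5
mul $t4, $t4, 14 → $t4=5*14=70
rem $t4, $t4, 12 → $t4=70%12=10
add $t1, $t1, 2 → $t1=7+2=9
cmp $t1, 11  (cmp 9,11)
bne L2: taken
add $t4, $t4, 3 → $t4=10+3=13
mul $t4, $t4, 14 → $t4=13*14=182
rem $t4, $t4, 12 → $t4=182%12=2
add $t1, $t1, 2 → $t1=9+2=11
cmp $t1, 11  (cmp 11,11)
bne L2: not taken
xor $t4, $t4, 17 → $t4=2^17=19
halt.

19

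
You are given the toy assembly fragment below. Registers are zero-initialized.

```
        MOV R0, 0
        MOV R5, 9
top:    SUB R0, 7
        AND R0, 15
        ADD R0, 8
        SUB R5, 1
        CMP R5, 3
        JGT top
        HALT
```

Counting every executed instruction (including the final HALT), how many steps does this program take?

after MOV R0, 0: R0=0
after MOV R5, 9: R5=9
after SUB R0, 7: R0=0-7=-7
after AND R0, 15: R0=(-7)&15=9
after ADD R0, 8: R0=9+8=17
after SUB R5, 1: R5=9-1=8
CMP R5, 3  (cmp 8,3)
JGT top: taken
after SUB R0, 7: R0=17-7=10
after AND R0, 15: R0=10&15=10
after ADD R0, 8: R0=10+8=18
after SUB R5, 1: R5=8-1=7
CMP R5, 3  (cmp 7,3)
JGT top: taken
after SUB R0, 7: R0=18-7=11
after AND R0, 15: R0=11&15=11
after ADD R0, 8: R0=11+8=19
after SUB R5, 1: R5=7-1=6
CMP R5, 3  (cmp 6,3)
JGT top: taken
after SUB R0, 7: R0=19-7=12
after AND R0, 15: R0=12&15=12
after ADD R0, 8: R0=12+8=20
after SUB R5, 1: R5=6-1=5
CMP R5, 3  (cmp 5,3)
JGT top: taken
after SUB R0, 7: R0=20-7=13
after AND R0, 15: R0=13&15=13
after ADD R0, 8: R0=13+8=21
after SUB R5, 1: R5=5-1=4
CMP R5, 3  (cmp 4,3)
JGT top: taken
after SUB R0, 7: R0=21-7=14
after AND R0, 15: R0=14&15=14
after ADD R0, 8: R0=14+8=22
after SUB R5, 1: R5=4-1=3
CMP R5, 3  (cmp 3,3)
JGT top: not taken
halt.
Total executed instructions: 39.

39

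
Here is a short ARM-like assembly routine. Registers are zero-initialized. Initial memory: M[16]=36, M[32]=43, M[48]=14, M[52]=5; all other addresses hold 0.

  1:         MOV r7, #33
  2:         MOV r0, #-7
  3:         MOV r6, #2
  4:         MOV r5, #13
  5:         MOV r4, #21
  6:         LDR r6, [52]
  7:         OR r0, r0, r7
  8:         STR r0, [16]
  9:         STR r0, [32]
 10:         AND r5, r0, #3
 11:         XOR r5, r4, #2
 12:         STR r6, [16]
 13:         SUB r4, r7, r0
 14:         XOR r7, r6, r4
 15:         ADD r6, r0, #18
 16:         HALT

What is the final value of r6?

r7=33
r0=-7
r6=2
r5=13
r4=21
r6=M[52]=5
r0=(-7)|33=-7
STR r0, [16] → M[16]=-7
STR r0, [32] → M[32]=-7
r5=(-7)&3=1
r5=21^2=23
STR r6, [16] → M[16]=5
r4=33-(-7)=40
r7=5^40=45
r6=(-7)+18=11
halt.

11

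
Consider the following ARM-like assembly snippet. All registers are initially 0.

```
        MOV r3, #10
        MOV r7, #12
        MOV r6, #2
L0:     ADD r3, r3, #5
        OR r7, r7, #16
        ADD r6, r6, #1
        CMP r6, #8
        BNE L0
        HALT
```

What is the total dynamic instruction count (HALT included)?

after MOV r3, #10: r3=10
after MOV r7, #12: r7=12
after MOV r6, #2: r6=2
after ADD r3, r3, #5: r3=10+5=15
after OR r7, r7, #16: r7=12|16=28
after ADD r6, r6, #1: r6=2+1=3
CMP r6, #8  (cmp 3,8)
BNE L0: taken
after ADD r3, r3, #5: r3=15+5=20
after OR r7, r7, #16: r7=28|16=28
after ADD r6, r6, #1: r6=3+1=4
CMP r6, #8  (cmp 4,8)
BNE L0: taken
after ADD r3, r3, #5: r3=20+5=25
after OR r7, r7, #16: r7=28|16=28
after ADD r6, r6, #1: r6=4+1=5
CMP r6, #8  (cmp 5,8)
BNE L0: taken
after ADD r3, r3, #5: r3=25+5=30
after OR r7, r7, #16: r7=28|16=28
after ADD r6, r6, #1: r6=5+1=6
CMP r6, #8  (cmp 6,8)
BNE L0: taken
after ADD r3, r3, #5: r3=30+5=35
after OR r7, r7, #16: r7=28|16=28
after ADD r6, r6, #1: r6=6+1=7
CMP r6, #8  (cmp 7,8)
BNE L0: taken
after ADD r3, r3, #5: r3=35+5=40
after OR r7, r7, #16: r7=28|16=28
after ADD r6, r6, #1: r6=7+1=8
CMP r6, #8  (cmp 8,8)
BNE L0: not taken
halt.
Total executed instructions: 34.

34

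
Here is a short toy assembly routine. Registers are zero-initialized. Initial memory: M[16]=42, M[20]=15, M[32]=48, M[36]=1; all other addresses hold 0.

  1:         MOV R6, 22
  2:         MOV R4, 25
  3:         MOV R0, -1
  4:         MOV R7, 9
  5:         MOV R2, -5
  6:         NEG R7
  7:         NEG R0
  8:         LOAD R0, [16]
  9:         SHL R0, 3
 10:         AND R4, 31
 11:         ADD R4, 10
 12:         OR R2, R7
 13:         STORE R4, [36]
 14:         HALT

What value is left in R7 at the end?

after MOV R6, 22: R6=22
after MOV R4, 25: R4=25
after MOV R0, -1: R0=-1
after MOV R7, 9: R7=9
after MOV R2, -5: R2=-5
after NEG R7: R7=-(9)=-9
after NEG R0: R0=-(-1)=1
after LOAD R0, [16]: R0=M[16]=42
after SHL R0, 3: R0=42<<3=336
after AND R4, 31: R4=25&31=25
after ADD R4, 10: R4=25+10=35
after OR R2, R7: R2=(-5)|(-9)=-1
STORE R4, [36] → M[36]=35
halt.

-9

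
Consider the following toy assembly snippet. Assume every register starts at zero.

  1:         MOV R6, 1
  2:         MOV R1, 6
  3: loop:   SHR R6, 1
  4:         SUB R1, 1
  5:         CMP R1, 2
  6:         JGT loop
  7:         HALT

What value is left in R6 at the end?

0

after MOV R6, 1: R6=1
after MOV R1, 6: R1=6
after SHR R6, 1: R6=1>>1=0
after SUB R1, 1: R1=6-1=5
CMP R1, 2  (cmp 5,2)
JGT loop: taken
after SHR R6, 1: R6=0>>1=0
after SUB R1, 1: R1=5-1=4
CMP R1, 2  (cmp 4,2)
JGT loop: taken
after SHR R6, 1: R6=0>>1=0
after SUB R1, 1: R1=4-1=3
CMP R1, 2  (cmp 3,2)
JGT loop: taken
after SHR R6, 1: R6=0>>1=0
after SUB R1, 1: R1=3-1=2
CMP R1, 2  (cmp 2,2)
JGT loop: not taken
halt.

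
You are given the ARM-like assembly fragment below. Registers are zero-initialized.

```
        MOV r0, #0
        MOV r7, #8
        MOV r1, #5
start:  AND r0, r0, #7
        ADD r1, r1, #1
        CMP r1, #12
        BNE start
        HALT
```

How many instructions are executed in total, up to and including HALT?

r0=0
r7=8
r1=5
r0=0&7=0
r1=5+1=6
CMP r1, #12  (cmp 6,12)
BNE start: taken
r0=0&7=0
r1=6+1=7
CMP r1, #12  (cmp 7,12)
BNE start: taken
r0=0&7=0
r1=7+1=8
CMP r1, #12  (cmp 8,12)
BNE start: taken
r0=0&7=0
r1=8+1=9
CMP r1, #12  (cmp 9,12)
BNE start: taken
r0=0&7=0
r1=9+1=10
CMP r1, #12  (cmp 10,12)
BNE start: taken
r0=0&7=0
r1=10+1=11
CMP r1, #12  (cmp 11,12)
BNE start: taken
r0=0&7=0
r1=11+1=12
CMP r1, #12  (cmp 12,12)
BNE start: not taken
halt.
Total executed instructions: 32.

32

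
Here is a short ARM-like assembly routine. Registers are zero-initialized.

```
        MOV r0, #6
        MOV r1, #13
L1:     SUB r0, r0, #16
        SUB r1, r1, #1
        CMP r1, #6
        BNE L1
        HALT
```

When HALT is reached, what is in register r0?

-106

MOV r0, #6 → r0=6
MOV r1, #13 → r1=13
SUB r0, r0, #16 → r0=6-16=-10
SUB r1, r1, #1 → r1=13-1=12
CMP r1, #6  (cmp 12,6)
BNE L1: taken
SUB r0, r0, #16 → r0=(-10)-16=-26
SUB r1, r1, #1 → r1=12-1=11
CMP r1, #6  (cmp 11,6)
BNE L1: taken
SUB r0, r0, #16 → r0=(-26)-16=-42
SUB r1, r1, #1 → r1=11-1=10
CMP r1, #6  (cmp 10,6)
BNE L1: taken
SUB r0, r0, #16 → r0=(-42)-16=-58
SUB r1, r1, #1 → r1=10-1=9
CMP r1, #6  (cmp 9,6)
BNE L1: taken
SUB r0, r0, #16 → r0=(-58)-16=-74
SUB r1, r1, #1 → r1=9-1=8
CMP r1, #6  (cmp 8,6)
BNE L1: taken
SUB r0, r0, #16 → r0=(-74)-16=-90
SUB r1, r1, #1 → r1=8-1=7
CMP r1, #6  (cmp 7,6)
BNE L1: taken
SUB r0, r0, #16 → r0=(-90)-16=-106
SUB r1, r1, #1 → r1=7-1=6
CMP r1, #6  (cmp 6,6)
BNE L1: not taken
halt.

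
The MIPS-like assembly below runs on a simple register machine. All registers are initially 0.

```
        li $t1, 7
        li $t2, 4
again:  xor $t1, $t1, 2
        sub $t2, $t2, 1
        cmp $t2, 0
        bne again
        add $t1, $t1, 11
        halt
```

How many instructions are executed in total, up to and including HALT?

$t1=7
$t2=4
$t1=7^2=5
$t2=4-1=3
cmp $t2, 0  (cmp 3,0)
bne again: taken
$t1=5^2=7
$t2=3-1=2
cmp $t2, 0  (cmp 2,0)
bne again: taken
$t1=7^2=5
$t2=2-1=1
cmp $t2, 0  (cmp 1,0)
bne again: taken
$t1=5^2=7
$t2=1-1=0
cmp $t2, 0  (cmp 0,0)
bne again: not taken
$t1=7+11=18
halt.
Total executed instructions: 20.

20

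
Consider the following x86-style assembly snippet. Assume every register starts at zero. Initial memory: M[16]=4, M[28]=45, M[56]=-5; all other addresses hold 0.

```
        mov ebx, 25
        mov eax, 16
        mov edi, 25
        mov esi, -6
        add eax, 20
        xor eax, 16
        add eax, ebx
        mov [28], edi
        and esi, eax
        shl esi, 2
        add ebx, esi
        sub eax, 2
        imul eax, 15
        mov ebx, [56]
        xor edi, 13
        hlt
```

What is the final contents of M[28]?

25

ebx=25
eax=16
edi=25
esi=-6
eax=16+20=36
eax=36^16=52
eax=52+25=77
mov [28], edi → M[28]=25
esi=(-6)&77=72
esi=72<<2=288
ebx=25+288=313
eax=77-2=75
eax=75*15=1125
ebx=M[56]=-5
edi=25^13=20
halt.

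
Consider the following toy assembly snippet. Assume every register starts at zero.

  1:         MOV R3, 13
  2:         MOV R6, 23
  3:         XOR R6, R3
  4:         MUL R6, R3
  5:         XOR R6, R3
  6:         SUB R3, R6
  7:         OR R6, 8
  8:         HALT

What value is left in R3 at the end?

-338

MOV R3, 13 → R3=13
MOV R6, 23 → R6=23
XOR R6, R3 → R6=23^13=26
MUL R6, R3 → R6=26*13=338
XOR R6, R3 → R6=338^13=351
SUB R3, R6 → R3=13-351=-338
OR R6, 8 → R6=351|8=351
halt.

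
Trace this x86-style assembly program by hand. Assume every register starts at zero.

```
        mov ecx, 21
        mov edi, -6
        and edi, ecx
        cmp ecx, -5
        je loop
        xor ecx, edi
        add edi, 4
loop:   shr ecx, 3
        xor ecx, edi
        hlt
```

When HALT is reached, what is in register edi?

20

ecx=21
edi=-6
edi=(-6)&21=16
cmp ecx, -5  (cmp 21,-5)
je loop: not taken
ecx=21^16=5
edi=16+4=20
ecx=5>>3=0
ecx=0^20=20
halt.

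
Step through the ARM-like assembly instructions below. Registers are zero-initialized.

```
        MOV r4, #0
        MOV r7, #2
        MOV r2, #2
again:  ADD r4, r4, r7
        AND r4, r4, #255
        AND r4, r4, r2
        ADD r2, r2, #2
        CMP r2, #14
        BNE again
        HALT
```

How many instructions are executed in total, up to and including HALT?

r4=0
r7=2
r2=2
r4=0+2=2
r4=2&255=2
r4=2&2=2
r2=2+2=4
CMP r2, #14  (cmp 4,14)
BNE again: taken
r4=2+2=4
r4=4&255=4
r4=4&4=4
r2=4+2=6
CMP r2, #14  (cmp 6,14)
BNE again: taken
r4=4+2=6
r4=6&255=6
r4=6&6=6
r2=6+2=8
CMP r2, #14  (cmp 8,14)
BNE again: taken
r4=6+2=8
r4=8&255=8
r4=8&8=8
r2=8+2=10
CMP r2, #14  (cmp 10,14)
BNE again: taken
r4=8+2=10
r4=10&255=10
r4=10&10=10
r2=10+2=12
CMP r2, #14  (cmp 12,14)
BNE again: taken
r4=10+2=12
r4=12&255=12
r4=12&12=12
r2=12+2=14
CMP r2, #14  (cmp 14,14)
BNE again: not taken
halt.
Total executed instructions: 40.

40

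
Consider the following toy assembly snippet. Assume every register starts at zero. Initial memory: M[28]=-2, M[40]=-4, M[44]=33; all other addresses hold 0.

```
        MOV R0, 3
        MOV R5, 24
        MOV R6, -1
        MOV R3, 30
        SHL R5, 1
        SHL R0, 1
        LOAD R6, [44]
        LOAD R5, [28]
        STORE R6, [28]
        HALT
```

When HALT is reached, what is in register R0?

after MOV R0, 3: R0=3
after MOV R5, 24: R5=24
after MOV R6, -1: R6=-1
after MOV R3, 30: R3=30
after SHL R5, 1: R5=24<<1=48
after SHL R0, 1: R0=3<<1=6
after LOAD R6, [44]: R6=M[44]=33
after LOAD R5, [28]: R5=M[28]=-2
STORE R6, [28] → M[28]=33
halt.

6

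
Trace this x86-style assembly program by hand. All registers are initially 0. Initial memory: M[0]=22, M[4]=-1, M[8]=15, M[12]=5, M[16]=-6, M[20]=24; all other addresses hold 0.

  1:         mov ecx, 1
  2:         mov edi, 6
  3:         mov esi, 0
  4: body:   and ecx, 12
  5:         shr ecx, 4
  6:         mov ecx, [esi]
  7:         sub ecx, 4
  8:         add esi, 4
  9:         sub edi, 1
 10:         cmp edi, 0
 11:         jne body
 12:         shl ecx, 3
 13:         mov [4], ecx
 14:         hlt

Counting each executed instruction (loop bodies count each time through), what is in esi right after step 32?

after mov ecx, 1: ecx=1
after mov edi, 6: edi=6
after mov esi, 0: esi=0
after and ecx, 12: ecx=1&12=0
after shr ecx, 4: ecx=0>>4=0
after mov ecx, [esi]: ecx=M[0]=22
after sub ecx, 4: ecx=22-4=18
after add esi, 4: esi=0+4=4
after sub edi, 1: edi=6-1=5
cmp edi, 0  (cmp 5,0)
jne body: taken
after and ecx, 12: ecx=18&12=0
after shr ecx, 4: ecx=0>>4=0
after mov ecx, [esi]: ecx=M[4]=-1
after sub ecx, 4: ecx=(-1)-4=-5
after add esi, 4: esi=4+4=8
after sub edi, 1: edi=5-1=4
cmp edi, 0  (cmp 4,0)
jne body: taken
after and ecx, 12: ecx=(-5)&12=8
after shr ecx, 4: ecx=8>>4=0
after mov ecx, [esi]: ecx=M[8]=15
after sub ecx, 4: ecx=15-4=11
after add esi, 4: esi=8+4=12
after sub edi, 1: edi=4-1=3
cmp edi, 0  (cmp 3,0)
jne body: taken
after and ecx, 12: ecx=11&12=8
after shr ecx, 4: ecx=8>>4=0
after mov ecx, [esi]: ecx=M[12]=5
after sub ecx, 4: ecx=5-4=1
after add esi, 4: esi=12+4=16
After step 32: esi = 16.

16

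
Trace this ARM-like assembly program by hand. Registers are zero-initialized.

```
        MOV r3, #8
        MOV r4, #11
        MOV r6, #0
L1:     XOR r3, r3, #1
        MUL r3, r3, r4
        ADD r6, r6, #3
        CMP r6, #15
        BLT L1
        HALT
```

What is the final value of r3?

1436039

r3=8
r4=11
r6=0
r3=8^1=9
r3=9*11=99
r6=0+3=3
CMP r6, #15  (cmp 3,15)
BLT L1: taken
r3=99^1=98
r3=98*11=1078
r6=3+3=6
CMP r6, #15  (cmp 6,15)
BLT L1: taken
r3=1078^1=1079
r3=1079*11=11869
r6=6+3=9
CMP r6, #15  (cmp 9,15)
BLT L1: taken
r3=11869^1=11868
r3=11868*11=130548
r6=9+3=12
CMP r6, #15  (cmp 12,15)
BLT L1: taken
r3=130548^1=130549
r3=130549*11=1436039
r6=12+3=15
CMP r6, #15  (cmp 15,15)
BLT L1: not taken
halt.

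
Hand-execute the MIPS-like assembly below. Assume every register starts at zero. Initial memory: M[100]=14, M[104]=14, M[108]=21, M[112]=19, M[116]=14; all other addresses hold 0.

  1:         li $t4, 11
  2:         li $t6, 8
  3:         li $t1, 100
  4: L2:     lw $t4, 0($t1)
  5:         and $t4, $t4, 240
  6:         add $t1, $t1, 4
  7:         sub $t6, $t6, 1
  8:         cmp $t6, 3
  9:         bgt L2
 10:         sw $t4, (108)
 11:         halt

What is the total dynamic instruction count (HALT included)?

after li $t4, 11: $t4=11
after li $t6, 8: $t6=8
after li $t1, 100: $t1=100
after lw $t4, 0($t1): $t4=M[100]=14
after and $t4, $t4, 240: $t4=14&240=0
after add $t1, $t1, 4: $t1=100+4=104
after sub $t6, $t6, 1: $t6=8-1=7
cmp $t6, 3  (cmp 7,3)
bgt L2: taken
after lw $t4, 0($t1): $t4=M[104]=14
after and $t4, $t4, 240: $t4=14&240=0
after add $t1, $t1, 4: $t1=104+4=108
after sub $t6, $t6, 1: $t6=7-1=6
cmp $t6, 3  (cmp 6,3)
bgt L2: taken
after lw $t4, 0($t1): $t4=M[108]=21
after and $t4, $t4, 240: $t4=21&240=16
after add $t1, $t1, 4: $t1=108+4=112
after sub $t6, $t6, 1: $t6=6-1=5
cmp $t6, 3  (cmp 5,3)
bgt L2: taken
after lw $t4, 0($t1): $t4=M[112]=19
after and $t4, $t4, 240: $t4=19&240=16
after add $t1, $t1, 4: $t1=112+4=116
after sub $t6, $t6, 1: $t6=5-1=4
cmp $t6, 3  (cmp 4,3)
bgt L2: taken
after lw $t4, 0($t1): $t4=M[116]=14
after and $t4, $t4, 240: $t4=14&240=0
after add $t1, $t1, 4: $t1=116+4=120
after sub $t6, $t6, 1: $t6=4-1=3
cmp $t6, 3  (cmp 3,3)
bgt L2: not taken
sw $t4, (108) → M[108]=0
halt.
Total executed instructions: 35.

35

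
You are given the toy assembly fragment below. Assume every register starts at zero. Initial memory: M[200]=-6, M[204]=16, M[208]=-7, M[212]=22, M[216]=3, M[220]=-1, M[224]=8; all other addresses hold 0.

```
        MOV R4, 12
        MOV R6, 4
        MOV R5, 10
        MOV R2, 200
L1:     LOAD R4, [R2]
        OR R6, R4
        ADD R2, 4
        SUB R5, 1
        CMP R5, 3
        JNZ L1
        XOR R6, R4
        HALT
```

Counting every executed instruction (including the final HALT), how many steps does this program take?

MOV R4, 12 → R4=12
MOV R6, 4 → R6=4
MOV R5, 10 → R5=10
MOV R2, 200 → R2=200
LOAD R4, [R2] → R4=M[200]=-6
OR R6, R4 → R6=4|(-6)=-2
ADD R2, 4 → R2=200+4=204
SUB R5, 1 → R5=10-1=9
CMP R5, 3  (cmp 9,3)
JNZ L1: taken
LOAD R4, [R2] → R4=M[204]=16
OR R6, R4 → R6=(-2)|16=-2
ADD R2, 4 → R2=204+4=208
SUB R5, 1 → R5=9-1=8
CMP R5, 3  (cmp 8,3)
JNZ L1: taken
LOAD R4, [R2] → R4=M[208]=-7
OR R6, R4 → R6=(-2)|(-7)=-1
ADD R2, 4 → R2=208+4=212
SUB R5, 1 → R5=8-1=7
CMP R5, 3  (cmp 7,3)
JNZ L1: taken
LOAD R4, [R2] → R4=M[212]=22
OR R6, R4 → R6=(-1)|22=-1
ADD R2, 4 → R2=212+4=216
SUB R5, 1 → R5=7-1=6
CMP R5, 3  (cmp 6,3)
JNZ L1: taken
LOAD R4, [R2] → R4=M[216]=3
OR R6, R4 → R6=(-1)|3=-1
ADD R2, 4 → R2=216+4=220
SUB R5, 1 → R5=6-1=5
CMP R5, 3  (cmp 5,3)
JNZ L1: taken
LOAD R4, [R2] → R4=M[220]=-1
OR R6, R4 → R6=(-1)|(-1)=-1
ADD R2, 4 → R2=220+4=224
SUB R5, 1 → R5=5-1=4
CMP R5, 3  (cmp 4,3)
JNZ L1: taken
LOAD R4, [R2] → R4=M[224]=8
OR R6, R4 → R6=(-1)|8=-1
ADD R2, 4 → R2=224+4=228
SUB R5, 1 → R5=4-1=3
CMP R5, 3  (cmp 3,3)
JNZ L1: not taken
XOR R6, R4 → R6=(-1)^8=-9
halt.
Total executed instructions: 48.

48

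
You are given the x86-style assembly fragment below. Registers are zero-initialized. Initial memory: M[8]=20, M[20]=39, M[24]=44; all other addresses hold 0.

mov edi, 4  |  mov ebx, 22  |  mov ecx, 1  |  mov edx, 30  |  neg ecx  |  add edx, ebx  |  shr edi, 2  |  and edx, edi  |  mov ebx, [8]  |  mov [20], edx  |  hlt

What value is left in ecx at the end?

edi=4
ebx=22
ecx=1
edx=30
ecx=-(1)=-1
edx=30+22=52
edi=4>>2=1
edx=52&1=0
ebx=M[8]=20
mov [20], edx → M[20]=0
halt.

-1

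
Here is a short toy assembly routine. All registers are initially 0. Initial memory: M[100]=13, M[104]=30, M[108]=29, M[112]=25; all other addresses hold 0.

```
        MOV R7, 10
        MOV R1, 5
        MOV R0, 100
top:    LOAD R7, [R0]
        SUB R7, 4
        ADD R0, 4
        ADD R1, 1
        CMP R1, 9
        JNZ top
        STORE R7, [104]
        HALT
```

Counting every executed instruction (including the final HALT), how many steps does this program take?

29

after MOV R7, 10: R7=10
after MOV R1, 5: R1=5
after MOV R0, 100: R0=100
after LOAD R7, [R0]: R7=M[100]=13
after SUB R7, 4: R7=13-4=9
after ADD R0, 4: R0=100+4=104
after ADD R1, 1: R1=5+1=6
CMP R1, 9  (cmp 6,9)
JNZ top: taken
after LOAD R7, [R0]: R7=M[104]=30
after SUB R7, 4: R7=30-4=26
after ADD R0, 4: R0=104+4=108
after ADD R1, 1: R1=6+1=7
CMP R1, 9  (cmp 7,9)
JNZ top: taken
after LOAD R7, [R0]: R7=M[108]=29
after SUB R7, 4: R7=29-4=25
after ADD R0, 4: R0=108+4=112
after ADD R1, 1: R1=7+1=8
CMP R1, 9  (cmp 8,9)
JNZ top: taken
after LOAD R7, [R0]: R7=M[112]=25
after SUB R7, 4: R7=25-4=21
after ADD R0, 4: R0=112+4=116
after ADD R1, 1: R1=8+1=9
CMP R1, 9  (cmp 9,9)
JNZ top: not taken
STORE R7, [104] → M[104]=21
halt.
Total executed instructions: 29.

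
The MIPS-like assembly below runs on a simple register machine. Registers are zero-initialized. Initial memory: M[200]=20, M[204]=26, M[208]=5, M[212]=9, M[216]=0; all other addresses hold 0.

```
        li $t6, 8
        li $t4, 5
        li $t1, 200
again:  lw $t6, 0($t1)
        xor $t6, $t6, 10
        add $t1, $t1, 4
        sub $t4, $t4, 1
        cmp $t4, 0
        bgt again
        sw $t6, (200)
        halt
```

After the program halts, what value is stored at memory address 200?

10

$t6=8
$t4=5
$t1=200
$t6=M[200]=20
$t6=20^10=30
$t1=200+4=204
$t4=5-1=4
cmp $t4, 0  (cmp 4,0)
bgt again: taken
$t6=M[204]=26
$t6=26^10=16
$t1=204+4=208
$t4=4-1=3
cmp $t4, 0  (cmp 3,0)
bgt again: taken
$t6=M[208]=5
$t6=5^10=15
$t1=208+4=212
$t4=3-1=2
cmp $t4, 0  (cmp 2,0)
bgt again: taken
$t6=M[212]=9
$t6=9^10=3
$t1=212+4=216
$t4=2-1=1
cmp $t4, 0  (cmp 1,0)
bgt again: taken
$t6=M[216]=0
$t6=0^10=10
$t1=216+4=220
$t4=1-1=0
cmp $t4, 0  (cmp 0,0)
bgt again: not taken
sw $t6, (200) → M[200]=10
halt.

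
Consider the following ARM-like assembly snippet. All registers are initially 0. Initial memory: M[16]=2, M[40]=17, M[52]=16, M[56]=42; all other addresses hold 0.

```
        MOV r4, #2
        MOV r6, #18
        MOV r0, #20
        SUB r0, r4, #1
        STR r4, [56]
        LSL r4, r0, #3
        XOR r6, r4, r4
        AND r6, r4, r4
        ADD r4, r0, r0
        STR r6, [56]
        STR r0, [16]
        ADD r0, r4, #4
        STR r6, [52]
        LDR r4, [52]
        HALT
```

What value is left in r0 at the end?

after MOV r4, #2: r4=2
after MOV r6, #18: r6=18
after MOV r0, #20: r0=20
after SUB r0, r4, #1: r0=2-1=1
STR r4, [56] → M[56]=2
after LSL r4, r0, #3: r4=1<<3=8
after XOR r6, r4, r4: r6=8^8=0
after AND r6, r4, r4: r6=8&8=8
after ADD r4, r0, r0: r4=1+1=2
STR r6, [56] → M[56]=8
STR r0, [16] → M[16]=1
after ADD r0, r4, #4: r0=2+4=6
STR r6, [52] → M[52]=8
after LDR r4, [52]: r4=M[52]=8
halt.

6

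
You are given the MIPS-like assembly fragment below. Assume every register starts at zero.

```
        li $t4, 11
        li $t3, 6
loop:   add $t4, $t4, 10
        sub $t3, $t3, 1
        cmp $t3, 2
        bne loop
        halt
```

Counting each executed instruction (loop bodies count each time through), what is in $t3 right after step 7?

after li $t4, 11: $t4=11
after li $t3, 6: $t3=6
after add $t4, $t4, 10: $t4=11+10=21
after sub $t3, $t3, 1: $t3=6-1=5
cmp $t3, 2  (cmp 5,2)
bne loop: taken
after add $t4, $t4, 10: $t4=21+10=31
After step 7: $t3 = 5.

5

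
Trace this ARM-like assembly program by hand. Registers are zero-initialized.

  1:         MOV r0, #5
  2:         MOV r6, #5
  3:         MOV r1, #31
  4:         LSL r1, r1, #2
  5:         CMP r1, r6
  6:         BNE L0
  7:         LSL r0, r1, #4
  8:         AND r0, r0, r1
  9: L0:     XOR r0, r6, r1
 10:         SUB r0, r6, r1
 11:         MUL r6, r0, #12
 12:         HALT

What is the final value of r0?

-119

r0=5
r6=5
r1=31
r1=31<<2=124
CMP r1, r6  (cmp 124,5)
BNE L0: taken
r0=5^124=121
r0=5-124=-119
r6=(-119)*12=-1428
halt.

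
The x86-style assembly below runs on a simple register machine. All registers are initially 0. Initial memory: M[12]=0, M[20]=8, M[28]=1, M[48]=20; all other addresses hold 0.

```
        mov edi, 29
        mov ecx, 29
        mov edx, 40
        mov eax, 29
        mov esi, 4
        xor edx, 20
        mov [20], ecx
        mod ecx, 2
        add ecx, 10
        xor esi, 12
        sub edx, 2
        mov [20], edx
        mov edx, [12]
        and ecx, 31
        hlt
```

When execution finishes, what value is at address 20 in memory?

edi=29
ecx=29
edx=40
eax=29
esi=4
edx=40^20=60
mov [20], ecx → M[20]=29
ecx=29%2=1
ecx=1+10=11
esi=4^12=8
edx=60-2=58
mov [20], edx → M[20]=58
edx=M[12]=0
ecx=11&31=11
halt.

58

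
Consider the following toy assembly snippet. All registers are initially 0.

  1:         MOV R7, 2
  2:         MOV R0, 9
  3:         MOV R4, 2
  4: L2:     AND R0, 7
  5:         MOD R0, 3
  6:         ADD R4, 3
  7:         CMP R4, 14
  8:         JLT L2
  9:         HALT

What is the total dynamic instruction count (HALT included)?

24

after MOV R7, 2: R7=2
after MOV R0, 9: R0=9
after MOV R4, 2: R4=2
after AND R0, 7: R0=9&7=1
after MOD R0, 3: R0=1%3=1
after ADD R4, 3: R4=2+3=5
CMP R4, 14  (cmp 5,14)
JLT L2: taken
after AND R0, 7: R0=1&7=1
after MOD R0, 3: R0=1%3=1
after ADD R4, 3: R4=5+3=8
CMP R4, 14  (cmp 8,14)
JLT L2: taken
after AND R0, 7: R0=1&7=1
after MOD R0, 3: R0=1%3=1
after ADD R4, 3: R4=8+3=11
CMP R4, 14  (cmp 11,14)
JLT L2: taken
after AND R0, 7: R0=1&7=1
after MOD R0, 3: R0=1%3=1
after ADD R4, 3: R4=11+3=14
CMP R4, 14  (cmp 14,14)
JLT L2: not taken
halt.
Total executed instructions: 24.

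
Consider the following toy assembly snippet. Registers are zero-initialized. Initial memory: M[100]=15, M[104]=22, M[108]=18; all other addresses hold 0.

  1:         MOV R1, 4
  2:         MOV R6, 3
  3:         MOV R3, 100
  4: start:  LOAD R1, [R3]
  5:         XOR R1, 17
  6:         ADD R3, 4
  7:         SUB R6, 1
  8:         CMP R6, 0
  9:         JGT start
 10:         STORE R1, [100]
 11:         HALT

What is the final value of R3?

112

MOV R1, 4 → R1=4
MOV R6, 3 → R6=3
MOV R3, 100 → R3=100
LOAD R1, [R3] → R1=M[100]=15
XOR R1, 17 → R1=15^17=30
ADD R3, 4 → R3=100+4=104
SUB R6, 1 → R6=3-1=2
CMP R6, 0  (cmp 2,0)
JGT start: taken
LOAD R1, [R3] → R1=M[104]=22
XOR R1, 17 → R1=22^17=7
ADD R3, 4 → R3=104+4=108
SUB R6, 1 → R6=2-1=1
CMP R6, 0  (cmp 1,0)
JGT start: taken
LOAD R1, [R3] → R1=M[108]=18
XOR R1, 17 → R1=18^17=3
ADD R3, 4 → R3=108+4=112
SUB R6, 1 → R6=1-1=0
CMP R6, 0  (cmp 0,0)
JGT start: not taken
STORE R1, [100] → M[100]=3
halt.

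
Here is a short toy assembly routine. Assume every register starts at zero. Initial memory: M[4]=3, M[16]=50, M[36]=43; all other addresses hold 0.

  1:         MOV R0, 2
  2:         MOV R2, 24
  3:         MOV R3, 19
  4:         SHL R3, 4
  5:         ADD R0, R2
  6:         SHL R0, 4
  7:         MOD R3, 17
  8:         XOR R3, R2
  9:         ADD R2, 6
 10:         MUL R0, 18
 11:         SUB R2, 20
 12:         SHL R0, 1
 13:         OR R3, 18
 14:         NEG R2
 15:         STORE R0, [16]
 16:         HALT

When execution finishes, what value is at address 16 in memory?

14976

after MOV R0, 2: R0=2
after MOV R2, 24: R2=24
after MOV R3, 19: R3=19
after SHL R3, 4: R3=19<<4=304
after ADD R0, R2: R0=2+24=26
after SHL R0, 4: R0=26<<4=416
after MOD R3, 17: R3=304%17=15
after XOR R3, R2: R3=15^24=23
after ADD R2, 6: R2=24+6=30
after MUL R0, 18: R0=416*18=7488
after SUB R2, 20: R2=30-20=10
after SHL R0, 1: R0=7488<<1=14976
after OR R3, 18: R3=23|18=23
after NEG R2: R2=-(10)=-10
STORE R0, [16] → M[16]=14976
halt.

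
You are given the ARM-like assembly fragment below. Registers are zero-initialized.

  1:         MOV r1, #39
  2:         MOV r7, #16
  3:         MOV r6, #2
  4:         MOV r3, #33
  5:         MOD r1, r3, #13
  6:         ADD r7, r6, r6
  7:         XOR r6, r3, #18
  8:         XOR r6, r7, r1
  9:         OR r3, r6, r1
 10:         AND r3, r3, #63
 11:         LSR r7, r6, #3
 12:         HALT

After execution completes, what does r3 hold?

7

MOV r1, #39 → r1=39
MOV r7, #16 → r7=16
MOV r6, #2 → r6=2
MOV r3, #33 → r3=33
MOD r1, r3, #13 → r1=33%13=7
ADD r7, r6, r6 → r7=2+2=4
XOR r6, r3, #18 → r6=33^18=51
XOR r6, r7, r1 → r6=4^7=3
OR r3, r6, r1 → r3=3|7=7
AND r3, r3, #63 → r3=7&63=7
LSR r7, r6, #3 → r7=3>>3=0
halt.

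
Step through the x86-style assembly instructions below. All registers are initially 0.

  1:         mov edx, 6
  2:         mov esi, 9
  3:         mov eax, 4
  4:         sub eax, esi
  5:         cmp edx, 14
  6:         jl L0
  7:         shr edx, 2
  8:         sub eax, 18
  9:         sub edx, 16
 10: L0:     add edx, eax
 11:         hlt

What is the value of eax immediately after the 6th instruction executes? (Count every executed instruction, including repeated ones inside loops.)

edx=6
esi=9
eax=4
eax=4-9=-5
cmp edx, 14  (cmp 6,14)
jl L0: taken
After step 6: eax = -5.

-5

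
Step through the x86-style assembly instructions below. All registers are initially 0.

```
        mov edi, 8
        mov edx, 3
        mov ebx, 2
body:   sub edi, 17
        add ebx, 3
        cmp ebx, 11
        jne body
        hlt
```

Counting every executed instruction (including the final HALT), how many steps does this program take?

mov edi, 8 → edi=8
mov edx, 3 → edx=3
mov ebx, 2 → ebx=2
sub edi, 17 → edi=8-17=-9
add ebx, 3 → ebx=2+3=5
cmp ebx, 11  (cmp 5,11)
jne body: taken
sub edi, 17 → edi=(-9)-17=-26
add ebx, 3 → ebx=5+3=8
cmp ebx, 11  (cmp 8,11)
jne body: taken
sub edi, 17 → edi=(-26)-17=-43
add ebx, 3 → ebx=8+3=11
cmp ebx, 11  (cmp 11,11)
jne body: not taken
halt.
Total executed instructions: 16.

16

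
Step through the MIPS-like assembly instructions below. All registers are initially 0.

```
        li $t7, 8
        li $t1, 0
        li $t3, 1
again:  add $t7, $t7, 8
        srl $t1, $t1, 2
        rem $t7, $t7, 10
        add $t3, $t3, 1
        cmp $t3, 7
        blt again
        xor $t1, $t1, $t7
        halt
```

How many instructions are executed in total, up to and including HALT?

li $t7, 8 → $t7=8
li $t1, 0 → $t1=0
li $t3, 1 → $t3=1
add $t7, $t7, 8 → $t7=8+8=16
srl $t1, $t1, 2 → $t1=0>>2=0
rem $t7, $t7, 10 → $t7=16%10=6
add $t3, $t3, 1 → $t3=1+1=2
cmp $t3, 7  (cmp 2,7)
blt again: taken
add $t7, $t7, 8 → $t7=6+8=14
srl $t1, $t1, 2 → $t1=0>>2=0
rem $t7, $t7, 10 → $t7=14%10=4
add $t3, $t3, 1 → $t3=2+1=3
cmp $t3, 7  (cmp 3,7)
blt again: taken
add $t7, $t7, 8 → $t7=4+8=12
srl $t1, $t1, 2 → $t1=0>>2=0
rem $t7, $t7, 10 → $t7=12%10=2
add $t3, $t3, 1 → $t3=3+1=4
cmp $t3, 7  (cmp 4,7)
blt again: taken
add $t7, $t7, 8 → $t7=2+8=10
srl $t1, $t1, 2 → $t1=0>>2=0
rem $t7, $t7, 10 → $t7=10%10=0
add $t3, $t3, 1 → $t3=4+1=5
cmp $t3, 7  (cmp 5,7)
blt again: taken
add $t7, $t7, 8 → $t7=0+8=8
srl $t1, $t1, 2 → $t1=0>>2=0
rem $t7, $t7, 10 → $t7=8%10=8
add $t3, $t3, 1 → $t3=5+1=6
cmp $t3, 7  (cmp 6,7)
blt again: taken
add $t7, $t7, 8 → $t7=8+8=16
srl $t1, $t1, 2 → $t1=0>>2=0
rem $t7, $t7, 10 → $t7=16%10=6
add $t3, $t3, 1 → $t3=6+1=7
cmp $t3, 7  (cmp 7,7)
blt again: not taken
xor $t1, $t1, $t7 → $t1=0^6=6
halt.
Total executed instructions: 41.

41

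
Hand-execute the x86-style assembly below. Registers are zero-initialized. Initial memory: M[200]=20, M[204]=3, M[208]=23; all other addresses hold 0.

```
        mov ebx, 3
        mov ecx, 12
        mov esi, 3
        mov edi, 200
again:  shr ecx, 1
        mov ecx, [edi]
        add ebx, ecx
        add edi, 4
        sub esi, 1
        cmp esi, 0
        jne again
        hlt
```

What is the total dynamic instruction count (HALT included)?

ebx=3
ecx=12
esi=3
edi=200
ecx=12>>1=6
ecx=M[200]=20
ebx=3+20=23
edi=200+4=204
esi=3-1=2
cmp esi, 0  (cmp 2,0)
jne again: taken
ecx=20>>1=10
ecx=M[204]=3
ebx=23+3=26
edi=204+4=208
esi=2-1=1
cmp esi, 0  (cmp 1,0)
jne again: taken
ecx=3>>1=1
ecx=M[208]=23
ebx=26+23=49
edi=208+4=212
esi=1-1=0
cmp esi, 0  (cmp 0,0)
jne again: not taken
halt.
Total executed instructions: 26.

26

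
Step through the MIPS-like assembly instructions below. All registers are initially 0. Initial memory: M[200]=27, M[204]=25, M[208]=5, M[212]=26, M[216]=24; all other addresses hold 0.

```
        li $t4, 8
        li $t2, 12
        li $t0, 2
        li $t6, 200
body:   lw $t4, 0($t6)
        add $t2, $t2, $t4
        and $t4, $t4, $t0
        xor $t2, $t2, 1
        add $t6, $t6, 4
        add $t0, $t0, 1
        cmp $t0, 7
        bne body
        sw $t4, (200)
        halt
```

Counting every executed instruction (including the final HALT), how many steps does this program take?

$t4=8
$t2=12
$t0=2
$t6=200
$t4=M[200]=27
$t2=12+27=39
$t4=27&2=2
$t2=39^1=38
$t6=200+4=204
$t0=2+1=3
cmp $t0, 7  (cmp 3,7)
bne body: taken
$t4=M[204]=25
$t2=38+25=63
$t4=25&3=1
$t2=63^1=62
$t6=204+4=208
$t0=3+1=4
cmp $t0, 7  (cmp 4,7)
bne body: taken
$t4=M[208]=5
$t2=62+5=67
$t4=5&4=4
$t2=67^1=66
$t6=208+4=212
$t0=4+1=5
cmp $t0, 7  (cmp 5,7)
bne body: taken
$t4=M[212]=26
$t2=66+26=92
$t4=26&5=0
$t2=92^1=93
$t6=212+4=216
$t0=5+1=6
cmp $t0, 7  (cmp 6,7)
bne body: taken
$t4=M[216]=24
$t2=93+24=117
$t4=24&6=0
$t2=117^1=116
$t6=216+4=220
$t0=6+1=7
cmp $t0, 7  (cmp 7,7)
bne body: not taken
sw $t4, (200) → M[200]=0
halt.
Total executed instructions: 46.

46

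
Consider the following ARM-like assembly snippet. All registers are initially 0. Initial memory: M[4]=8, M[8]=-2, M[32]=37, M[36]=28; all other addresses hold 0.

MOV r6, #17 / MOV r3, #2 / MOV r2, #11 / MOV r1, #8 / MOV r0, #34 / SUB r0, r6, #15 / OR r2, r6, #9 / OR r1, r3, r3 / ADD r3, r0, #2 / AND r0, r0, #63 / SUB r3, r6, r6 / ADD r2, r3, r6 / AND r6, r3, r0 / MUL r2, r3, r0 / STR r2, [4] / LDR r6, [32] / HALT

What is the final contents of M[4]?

0

r6=17
r3=2
r2=11
r1=8
r0=34
r0=17-15=2
r2=17|9=25
r1=2|2=2
r3=2+2=4
r0=2&63=2
r3=17-17=0
r2=0+17=17
r6=0&2=0
r2=0*2=0
STR r2, [4] → M[4]=0
r6=M[32]=37
halt.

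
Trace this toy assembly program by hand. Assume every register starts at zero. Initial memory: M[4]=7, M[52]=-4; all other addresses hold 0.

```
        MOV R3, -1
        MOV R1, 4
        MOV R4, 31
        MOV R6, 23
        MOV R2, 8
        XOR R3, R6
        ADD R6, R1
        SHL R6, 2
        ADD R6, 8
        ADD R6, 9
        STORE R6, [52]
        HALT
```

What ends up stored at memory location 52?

125

MOV R3, -1 → R3=-1
MOV R1, 4 → R1=4
MOV R4, 31 → R4=31
MOV R6, 23 → R6=23
MOV R2, 8 → R2=8
XOR R3, R6 → R3=(-1)^23=-24
ADD R6, R1 → R6=23+4=27
SHL R6, 2 → R6=27<<2=108
ADD R6, 8 → R6=108+8=116
ADD R6, 9 → R6=116+9=125
STORE R6, [52] → M[52]=125
halt.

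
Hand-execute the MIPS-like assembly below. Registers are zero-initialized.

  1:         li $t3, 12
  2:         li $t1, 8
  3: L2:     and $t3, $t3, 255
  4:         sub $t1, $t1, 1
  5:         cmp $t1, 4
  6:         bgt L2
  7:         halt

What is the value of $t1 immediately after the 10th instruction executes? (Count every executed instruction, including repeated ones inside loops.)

6

li $t3, 12 → $t3=12
li $t1, 8 → $t1=8
and $t3, $t3, 255 → $t3=12&255=12
sub $t1, $t1, 1 → $t1=8-1=7
cmp $t1, 4  (cmp 7,4)
bgt L2: taken
and $t3, $t3, 255 → $t3=12&255=12
sub $t1, $t1, 1 → $t1=7-1=6
cmp $t1, 4  (cmp 6,4)
bgt L2: taken
After step 10: $t1 = 6.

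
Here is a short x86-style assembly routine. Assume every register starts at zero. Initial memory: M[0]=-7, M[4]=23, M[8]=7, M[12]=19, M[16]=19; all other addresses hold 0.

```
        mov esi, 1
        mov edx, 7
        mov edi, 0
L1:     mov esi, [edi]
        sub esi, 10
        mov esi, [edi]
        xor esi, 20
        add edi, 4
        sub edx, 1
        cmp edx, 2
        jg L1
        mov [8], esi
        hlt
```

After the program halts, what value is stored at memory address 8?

after mov esi, 1: esi=1
after mov edx, 7: edx=7
after mov edi, 0: edi=0
after mov esi, [edi]: esi=M[0]=-7
after sub esi, 10: esi=(-7)-10=-17
after mov esi, [edi]: esi=M[0]=-7
after xor esi, 20: esi=(-7)^20=-19
after add edi, 4: edi=0+4=4
after sub edx, 1: edx=7-1=6
cmp edx, 2  (cmp 6,2)
jg L1: taken
after mov esi, [edi]: esi=M[4]=23
after sub esi, 10: esi=23-10=13
after mov esi, [edi]: esi=M[4]=23
after xor esi, 20: esi=23^20=3
after add edi, 4: edi=4+4=8
after sub edx, 1: edx=6-1=5
cmp edx, 2  (cmp 5,2)
jg L1: taken
after mov esi, [edi]: esi=M[8]=7
after sub esi, 10: esi=7-10=-3
after mov esi, [edi]: esi=M[8]=7
after xor esi, 20: esi=7^20=19
after add edi, 4: edi=8+4=12
after sub edx, 1: edx=5-1=4
cmp edx, 2  (cmp 4,2)
jg L1: taken
after mov esi, [edi]: esi=M[12]=19
after sub esi, 10: esi=19-10=9
after mov esi, [edi]: esi=M[12]=19
after xor esi, 20: esi=19^20=7
after add edi, 4: edi=12+4=16
after sub edx, 1: edx=4-1=3
cmp edx, 2  (cmp 3,2)
jg L1: taken
after mov esi, [edi]: esi=M[16]=19
after sub esi, 10: esi=19-10=9
after mov esi, [edi]: esi=M[16]=19
after xor esi, 20: esi=19^20=7
after add edi, 4: edi=16+4=20
after sub edx, 1: edx=3-1=2
cmp edx, 2  (cmp 2,2)
jg L1: not taken
mov [8], esi → M[8]=7
halt.

7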